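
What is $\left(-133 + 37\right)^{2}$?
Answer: $9216$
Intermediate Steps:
$\left(-133 + 37\right)^{2} = \left(-96\right)^{2} = 9216$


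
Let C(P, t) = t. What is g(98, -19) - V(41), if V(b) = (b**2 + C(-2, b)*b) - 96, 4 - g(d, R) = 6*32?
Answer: -3454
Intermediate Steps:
g(d, R) = -188 (g(d, R) = 4 - 6*32 = 4 - 1*192 = 4 - 192 = -188)
V(b) = -96 + 2*b**2 (V(b) = (b**2 + b*b) - 96 = (b**2 + b**2) - 96 = 2*b**2 - 96 = -96 + 2*b**2)
g(98, -19) - V(41) = -188 - (-96 + 2*41**2) = -188 - (-96 + 2*1681) = -188 - (-96 + 3362) = -188 - 1*3266 = -188 - 3266 = -3454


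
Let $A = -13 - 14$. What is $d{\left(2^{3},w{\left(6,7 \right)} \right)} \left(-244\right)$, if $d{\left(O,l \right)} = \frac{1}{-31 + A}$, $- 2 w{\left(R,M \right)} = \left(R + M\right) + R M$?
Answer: $\frac{122}{29} \approx 4.2069$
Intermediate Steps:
$A = -27$
$w{\left(R,M \right)} = - \frac{M}{2} - \frac{R}{2} - \frac{M R}{2}$ ($w{\left(R,M \right)} = - \frac{\left(R + M\right) + R M}{2} = - \frac{\left(M + R\right) + M R}{2} = - \frac{M + R + M R}{2} = - \frac{M}{2} - \frac{R}{2} - \frac{M R}{2}$)
$d{\left(O,l \right)} = - \frac{1}{58}$ ($d{\left(O,l \right)} = \frac{1}{-31 - 27} = \frac{1}{-58} = - \frac{1}{58}$)
$d{\left(2^{3},w{\left(6,7 \right)} \right)} \left(-244\right) = \left(- \frac{1}{58}\right) \left(-244\right) = \frac{122}{29}$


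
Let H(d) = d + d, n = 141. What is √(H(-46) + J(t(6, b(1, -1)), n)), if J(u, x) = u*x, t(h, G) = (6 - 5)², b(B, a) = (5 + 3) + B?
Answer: 7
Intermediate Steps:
b(B, a) = 8 + B
H(d) = 2*d
t(h, G) = 1 (t(h, G) = 1² = 1)
√(H(-46) + J(t(6, b(1, -1)), n)) = √(2*(-46) + 1*141) = √(-92 + 141) = √49 = 7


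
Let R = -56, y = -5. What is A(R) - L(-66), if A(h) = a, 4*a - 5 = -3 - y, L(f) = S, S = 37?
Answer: -141/4 ≈ -35.250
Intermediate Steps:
L(f) = 37
a = 7/4 (a = 5/4 + (-3 - 1*(-5))/4 = 5/4 + (-3 + 5)/4 = 5/4 + (1/4)*2 = 5/4 + 1/2 = 7/4 ≈ 1.7500)
A(h) = 7/4
A(R) - L(-66) = 7/4 - 1*37 = 7/4 - 37 = -141/4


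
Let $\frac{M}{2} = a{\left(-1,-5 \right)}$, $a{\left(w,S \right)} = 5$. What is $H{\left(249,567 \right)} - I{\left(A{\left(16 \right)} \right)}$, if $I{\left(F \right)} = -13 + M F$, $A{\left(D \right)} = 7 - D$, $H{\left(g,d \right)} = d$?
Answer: $670$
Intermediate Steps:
$M = 10$ ($M = 2 \cdot 5 = 10$)
$I{\left(F \right)} = -13 + 10 F$
$H{\left(249,567 \right)} - I{\left(A{\left(16 \right)} \right)} = 567 - \left(-13 + 10 \left(7 - 16\right)\right) = 567 - \left(-13 + 10 \left(-9\right)\right) = 567 - \left(-13 - 90\right) = 567 - -103 = 567 + 103 = 670$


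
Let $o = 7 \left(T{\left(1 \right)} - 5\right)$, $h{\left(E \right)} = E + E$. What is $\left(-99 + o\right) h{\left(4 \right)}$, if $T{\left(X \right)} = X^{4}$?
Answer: $-1016$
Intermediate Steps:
$h{\left(E \right)} = 2 E$
$o = -28$ ($o = 7 \left(1^{4} - 5\right) = 7 \left(1 - 5\right) = 7 \left(-4\right) = -28$)
$\left(-99 + o\right) h{\left(4 \right)} = \left(-99 - 28\right) 2 \cdot 4 = \left(-127\right) 8 = -1016$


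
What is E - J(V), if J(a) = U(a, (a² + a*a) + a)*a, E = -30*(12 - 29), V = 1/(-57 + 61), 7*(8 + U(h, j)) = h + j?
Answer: 114683/224 ≈ 511.98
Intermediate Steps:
U(h, j) = -8 + h/7 + j/7 (U(h, j) = -8 + (h + j)/7 = -8 + (h/7 + j/7) = -8 + h/7 + j/7)
V = ¼ (V = 1/4 = ¼ ≈ 0.25000)
E = 510 (E = -30*(-17) = 510)
J(a) = a*(-8 + 2*a/7 + 2*a²/7) (J(a) = (-8 + a/7 + ((a² + a*a) + a)/7)*a = (-8 + a/7 + ((a² + a²) + a)/7)*a = (-8 + a/7 + (2*a² + a)/7)*a = (-8 + a/7 + (a + 2*a²)/7)*a = (-8 + a/7 + (a/7 + 2*a²/7))*a = (-8 + 2*a/7 + 2*a²/7)*a = a*(-8 + 2*a/7 + 2*a²/7))
E - J(V) = 510 - 2*(-28 + ¼ + (¼)²)/(7*4) = 510 - 2*(-28 + ¼ + 1/16)/(7*4) = 510 - 2*(-443)/(7*4*16) = 510 - 1*(-443/224) = 510 + 443/224 = 114683/224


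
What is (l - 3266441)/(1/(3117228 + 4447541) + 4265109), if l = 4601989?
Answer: 5051556054206/16132282172411 ≈ 0.31313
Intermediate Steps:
(l - 3266441)/(1/(3117228 + 4447541) + 4265109) = (4601989 - 3266441)/(1/(3117228 + 4447541) + 4265109) = 1335548/(1/7564769 + 4265109) = 1335548/(32264564344822/7564769) = 1335548*(7564769/32264564344822) = 5051556054206/16132282172411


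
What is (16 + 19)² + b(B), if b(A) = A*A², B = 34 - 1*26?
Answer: 1737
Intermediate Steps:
B = 8 (B = 34 - 26 = 8)
b(A) = A³
(16 + 19)² + b(B) = (16 + 19)² + 8³ = 35² + 512 = 1225 + 512 = 1737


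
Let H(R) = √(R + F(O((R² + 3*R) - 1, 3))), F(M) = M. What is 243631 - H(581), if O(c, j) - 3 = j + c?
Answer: 243631 - √339890 ≈ 2.4305e+5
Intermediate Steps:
O(c, j) = 3 + c + j (O(c, j) = 3 + (j + c) = 3 + (c + j) = 3 + c + j)
H(R) = √(5 + R² + 4*R) (H(R) = √(R + (3 + ((R² + 3*R) - 1) + 3)) = √(R + (3 + (-1 + R² + 3*R) + 3)) = √(R + (5 + R² + 3*R)) = √(5 + R² + 4*R))
243631 - H(581) = 243631 - √(5 + 581² + 4*581) = 243631 - √(5 + 337561 + 2324) = 243631 - √339890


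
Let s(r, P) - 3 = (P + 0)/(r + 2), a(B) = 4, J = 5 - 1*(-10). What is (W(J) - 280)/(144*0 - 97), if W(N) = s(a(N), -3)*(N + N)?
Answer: 205/97 ≈ 2.1134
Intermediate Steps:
J = 15 (J = 5 + 10 = 15)
s(r, P) = 3 + P/(2 + r) (s(r, P) = 3 + (P + 0)/(r + 2) = 3 + P/(2 + r))
W(N) = 5*N (W(N) = ((6 - 3 + 3*4)/(2 + 4))*(N + N) = ((6 - 3 + 12)/6)*(2*N) = ((⅙)*15)*(2*N) = 5*(2*N)/2 = 5*N)
(W(J) - 280)/(144*0 - 97) = (5*15 - 280)/(144*0 - 97) = (75 - 280)/(0 - 97) = -205/(-97) = -205*(-1/97) = 205/97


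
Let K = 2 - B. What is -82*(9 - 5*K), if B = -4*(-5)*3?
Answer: -24518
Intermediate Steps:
B = 60 (B = 20*3 = 60)
K = -58 (K = 2 - 1*60 = 2 - 60 = -58)
-82*(9 - 5*K) = -82*(9 - 5*(-58)) = -82*(9 + 290) = -82*299 = -24518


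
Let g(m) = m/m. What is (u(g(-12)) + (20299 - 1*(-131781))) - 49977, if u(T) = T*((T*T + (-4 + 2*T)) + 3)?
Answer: 102105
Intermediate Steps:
g(m) = 1
u(T) = T*(-1 + T**2 + 2*T) (u(T) = T*((T**2 + (-4 + 2*T)) + 3) = T*((-4 + T**2 + 2*T) + 3) = T*(-1 + T**2 + 2*T))
(u(g(-12)) + (20299 - 1*(-131781))) - 49977 = (1*(-1 + 1**2 + 2*1) + (20299 - 1*(-131781))) - 49977 = (1*(-1 + 1 + 2) + (20299 + 131781)) - 49977 = (1*2 + 152080) - 49977 = (2 + 152080) - 49977 = 152082 - 49977 = 102105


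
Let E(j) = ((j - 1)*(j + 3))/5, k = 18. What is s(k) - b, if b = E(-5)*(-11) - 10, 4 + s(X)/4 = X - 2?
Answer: 422/5 ≈ 84.400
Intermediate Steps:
s(X) = -24 + 4*X (s(X) = -16 + 4*(X - 2) = -16 + 4*(-2 + X) = -16 + (-8 + 4*X) = -24 + 4*X)
E(j) = (-1 + j)*(3 + j)/5 (E(j) = ((-1 + j)*(3 + j))*(⅕) = (-1 + j)*(3 + j)/5)
b = -182/5 (b = (-⅗ + (⅕)*(-5)² + (⅖)*(-5))*(-11) - 10 = (-⅗ + (⅕)*25 - 2)*(-11) - 10 = (-⅗ + 5 - 2)*(-11) - 10 = (12/5)*(-11) - 10 = -132/5 - 10 = -182/5 ≈ -36.400)
s(k) - b = (-24 + 4*18) - 1*(-182/5) = (-24 + 72) + 182/5 = 48 + 182/5 = 422/5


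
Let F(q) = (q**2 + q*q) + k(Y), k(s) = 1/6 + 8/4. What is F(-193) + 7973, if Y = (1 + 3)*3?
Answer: 494839/6 ≈ 82473.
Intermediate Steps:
Y = 12 (Y = 4*3 = 12)
k(s) = 13/6 (k(s) = 1*(1/6) + 8*(1/4) = 1/6 + 2 = 13/6)
F(q) = 13/6 + 2*q**2 (F(q) = (q**2 + q*q) + 13/6 = (q**2 + q**2) + 13/6 = 2*q**2 + 13/6 = 13/6 + 2*q**2)
F(-193) + 7973 = (13/6 + 2*(-193)**2) + 7973 = (13/6 + 2*37249) + 7973 = (13/6 + 74498) + 7973 = 447001/6 + 7973 = 494839/6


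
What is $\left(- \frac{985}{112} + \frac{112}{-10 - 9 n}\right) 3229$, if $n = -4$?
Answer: $- \frac{21095057}{1456} \approx -14488.0$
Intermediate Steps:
$\left(- \frac{985}{112} + \frac{112}{-10 - 9 n}\right) 3229 = \left(- \frac{985}{112} + \frac{112}{-10 - -36}\right) 3229 = \left(\left(-985\right) \frac{1}{112} + \frac{112}{-10 + 36}\right) 3229 = \left(- \frac{985}{112} + \frac{112}{26}\right) 3229 = \left(- \frac{985}{112} + 112 \cdot \frac{1}{26}\right) 3229 = \left(- \frac{985}{112} + \frac{56}{13}\right) 3229 = \left(- \frac{6533}{1456}\right) 3229 = - \frac{21095057}{1456}$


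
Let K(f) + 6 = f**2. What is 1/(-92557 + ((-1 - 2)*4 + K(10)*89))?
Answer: -1/84203 ≈ -1.1876e-5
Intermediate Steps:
K(f) = -6 + f**2
1/(-92557 + ((-1 - 2)*4 + K(10)*89)) = 1/(-92557 + ((-1 - 2)*4 + (-6 + 10**2)*89)) = 1/(-92557 + (-3*4 + (-6 + 100)*89)) = 1/(-92557 + (-12 + 94*89)) = 1/(-92557 + (-12 + 8366)) = 1/(-92557 + 8354) = 1/(-84203) = -1/84203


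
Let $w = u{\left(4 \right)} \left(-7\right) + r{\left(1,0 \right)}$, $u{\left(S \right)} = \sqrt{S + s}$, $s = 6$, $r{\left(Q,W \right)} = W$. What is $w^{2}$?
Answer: $490$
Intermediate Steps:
$u{\left(S \right)} = \sqrt{6 + S}$ ($u{\left(S \right)} = \sqrt{S + 6} = \sqrt{6 + S}$)
$w = - 7 \sqrt{10}$ ($w = \sqrt{6 + 4} \left(-7\right) + 0 = \sqrt{10} \left(-7\right) + 0 = - 7 \sqrt{10} + 0 = - 7 \sqrt{10} \approx -22.136$)
$w^{2} = \left(- 7 \sqrt{10}\right)^{2} = 490$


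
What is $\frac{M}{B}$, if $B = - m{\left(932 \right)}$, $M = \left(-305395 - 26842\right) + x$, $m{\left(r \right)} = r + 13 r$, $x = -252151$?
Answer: $\frac{20871}{466} \approx 44.788$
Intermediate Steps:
$m{\left(r \right)} = 14 r$
$M = -584388$ ($M = \left(-305395 - 26842\right) - 252151 = -332237 - 252151 = -584388$)
$B = -13048$ ($B = - 14 \cdot 932 = \left(-1\right) 13048 = -13048$)
$\frac{M}{B} = - \frac{584388}{-13048} = \left(-584388\right) \left(- \frac{1}{13048}\right) = \frac{20871}{466}$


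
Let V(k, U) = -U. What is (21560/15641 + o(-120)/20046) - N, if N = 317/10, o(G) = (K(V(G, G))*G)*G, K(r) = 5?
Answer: -13968096577/522565810 ≈ -26.730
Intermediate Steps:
o(G) = 5*G**2 (o(G) = (5*G)*G = 5*G**2)
N = 317/10 (N = 317*(1/10) = 317/10 ≈ 31.700)
(21560/15641 + o(-120)/20046) - N = (21560/15641 + (5*(-120)**2)/20046) - 1*317/10 = (21560*(1/15641) + (5*14400)*(1/20046)) - 317/10 = (21560/15641 + 72000*(1/20046)) - 317/10 = (21560/15641 + 12000/3341) - 317/10 = 259723960/52256581 - 317/10 = -13968096577/522565810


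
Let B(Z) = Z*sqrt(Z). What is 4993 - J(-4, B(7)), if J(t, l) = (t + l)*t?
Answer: 4977 + 28*sqrt(7) ≈ 5051.1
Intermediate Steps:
B(Z) = Z**(3/2)
J(t, l) = t*(l + t) (J(t, l) = (l + t)*t = t*(l + t))
4993 - J(-4, B(7)) = 4993 - (-4)*(7**(3/2) - 4) = 4993 - (-4)*(7*sqrt(7) - 4) = 4993 - (-4)*(-4 + 7*sqrt(7)) = 4993 - (16 - 28*sqrt(7)) = 4993 + (-16 + 28*sqrt(7)) = 4977 + 28*sqrt(7)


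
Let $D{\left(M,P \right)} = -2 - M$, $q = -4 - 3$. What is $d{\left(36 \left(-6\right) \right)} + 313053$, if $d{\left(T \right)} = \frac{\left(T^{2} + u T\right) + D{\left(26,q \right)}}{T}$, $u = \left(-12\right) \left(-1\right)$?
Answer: $\frac{16893853}{54} \approx 3.1285 \cdot 10^{5}$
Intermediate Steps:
$q = -7$ ($q = -4 - 3 = -7$)
$u = 12$
$d{\left(T \right)} = \frac{-28 + T^{2} + 12 T}{T}$ ($d{\left(T \right)} = \frac{\left(T^{2} + 12 T\right) - 28}{T} = \frac{-28 + T^{2} + 12 T}{T}$)
$d{\left(36 \left(-6\right) \right)} + 313053 = \left(12 + 36 \left(-6\right) - \frac{28}{36 \left(-6\right)}\right) + 313053 = \left(12 - 216 - \frac{28}{-216}\right) + 313053 = \left(12 - 216 - - \frac{7}{54}\right) + 313053 = \left(12 - 216 + \frac{7}{54}\right) + 313053 = - \frac{11009}{54} + 313053 = \frac{16893853}{54}$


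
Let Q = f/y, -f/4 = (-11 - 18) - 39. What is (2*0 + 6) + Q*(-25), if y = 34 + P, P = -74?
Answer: 176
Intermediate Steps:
y = -40 (y = 34 - 74 = -40)
f = 272 (f = -4*((-11 - 18) - 39) = -4*(-29 - 39) = -4*(-68) = 272)
Q = -34/5 (Q = 272/(-40) = 272*(-1/40) = -34/5 ≈ -6.8000)
(2*0 + 6) + Q*(-25) = (2*0 + 6) - 34/5*(-25) = (0 + 6) + 170 = 6 + 170 = 176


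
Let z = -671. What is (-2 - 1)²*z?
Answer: -6039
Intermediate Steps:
(-2 - 1)²*z = (-2 - 1)²*(-671) = (-3)²*(-671) = 9*(-671) = -6039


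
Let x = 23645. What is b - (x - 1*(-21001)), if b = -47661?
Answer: -92307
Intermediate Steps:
b - (x - 1*(-21001)) = -47661 - (23645 - 1*(-21001)) = -47661 - (23645 + 21001) = -47661 - 1*44646 = -47661 - 44646 = -92307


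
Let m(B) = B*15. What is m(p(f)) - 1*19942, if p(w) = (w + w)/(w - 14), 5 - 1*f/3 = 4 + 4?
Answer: -458396/23 ≈ -19930.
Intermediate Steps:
f = -9 (f = 15 - 3*(4 + 4) = 15 - 3*8 = 15 - 24 = -9)
p(w) = 2*w/(-14 + w) (p(w) = (2*w)/(-14 + w) = 2*w/(-14 + w))
m(B) = 15*B
m(p(f)) - 1*19942 = 15*(2*(-9)/(-14 - 9)) - 1*19942 = 15*(2*(-9)/(-23)) - 19942 = 15*(2*(-9)*(-1/23)) - 19942 = 15*(18/23) - 19942 = 270/23 - 19942 = -458396/23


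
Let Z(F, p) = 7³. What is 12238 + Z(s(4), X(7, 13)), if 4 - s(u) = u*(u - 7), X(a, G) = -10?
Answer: 12581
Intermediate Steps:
s(u) = 4 - u*(-7 + u) (s(u) = 4 - u*(u - 7) = 4 - u*(-7 + u))
Z(F, p) = 343
12238 + Z(s(4), X(7, 13)) = 12238 + 343 = 12581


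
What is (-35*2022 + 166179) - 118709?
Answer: -23300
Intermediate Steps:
(-35*2022 + 166179) - 118709 = (-70770 + 166179) - 118709 = 95409 - 118709 = -23300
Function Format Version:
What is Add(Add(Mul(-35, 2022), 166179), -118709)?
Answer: -23300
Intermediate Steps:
Add(Add(Mul(-35, 2022), 166179), -118709) = Add(Add(-70770, 166179), -118709) = Add(95409, -118709) = -23300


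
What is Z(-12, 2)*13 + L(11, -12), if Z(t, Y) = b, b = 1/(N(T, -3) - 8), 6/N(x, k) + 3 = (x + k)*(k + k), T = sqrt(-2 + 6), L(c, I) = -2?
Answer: -25/6 ≈ -4.1667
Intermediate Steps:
T = 2 (T = sqrt(4) = 2)
N(x, k) = 6/(-3 + 2*k*(k + x)) (N(x, k) = 6/(-3 + (x + k)*(k + k)) = 6/(-3 + (k + x)*(2*k)) = 6/(-3 + 2*k*(k + x)))
b = -1/6 (b = 1/(6/(-3 + 2*(-3)**2 + 2*(-3)*2) - 8) = 1/(6/(-3 + 2*9 - 12) - 8) = 1/(6/(-3 + 18 - 12) - 8) = 1/(6/3 - 8) = 1/(6*(1/3) - 8) = 1/(2 - 8) = 1/(-6) = -1/6 ≈ -0.16667)
Z(t, Y) = -1/6
Z(-12, 2)*13 + L(11, -12) = -1/6*13 - 2 = -13/6 - 2 = -25/6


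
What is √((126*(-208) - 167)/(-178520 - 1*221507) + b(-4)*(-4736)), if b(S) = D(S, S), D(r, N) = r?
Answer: √3031459754922301/400027 ≈ 137.64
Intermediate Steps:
b(S) = S
√((126*(-208) - 167)/(-178520 - 1*221507) + b(-4)*(-4736)) = √((126*(-208) - 167)/(-178520 - 1*221507) - 4*(-4736)) = √((-26208 - 167)/(-178520 - 221507) + 18944) = √(-26375/(-400027) + 18944) = √(-26375*(-1/400027) + 18944) = √(26375/400027 + 18944) = √(7578137863/400027) = √3031459754922301/400027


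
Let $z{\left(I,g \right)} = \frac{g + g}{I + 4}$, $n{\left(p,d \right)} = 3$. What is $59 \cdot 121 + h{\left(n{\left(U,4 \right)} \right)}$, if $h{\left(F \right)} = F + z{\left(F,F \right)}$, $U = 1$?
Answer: $\frac{50000}{7} \approx 7142.9$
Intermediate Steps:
$z{\left(I,g \right)} = \frac{2 g}{4 + I}$
$h{\left(F \right)} = F + \frac{2 F}{4 + F}$
$59 \cdot 121 + h{\left(n{\left(U,4 \right)} \right)} = 59 \cdot 121 + \frac{3 \left(6 + 3\right)}{4 + 3} = 7139 + 3 \cdot \frac{1}{7} \cdot 9 = 7139 + \frac{27}{7} = \frac{50000}{7}$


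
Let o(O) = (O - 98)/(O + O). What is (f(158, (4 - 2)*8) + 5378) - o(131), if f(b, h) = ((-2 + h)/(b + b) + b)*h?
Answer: 163650453/20698 ≈ 7906.6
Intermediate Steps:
f(b, h) = h*(b + (-2 + h)/(2*b)) (f(b, h) = ((-2 + h)/((2*b)) + b)*h = ((-2 + h)*(1/(2*b)) + b)*h = ((-2 + h)/(2*b) + b)*h = (b + (-2 + h)/(2*b))*h = h*(b + (-2 + h)/(2*b)))
o(O) = (-98 + O)/(2*O) (o(O) = (-98 + O)/((2*O)) = (-98 + O)*(1/(2*O)) = (-98 + O)/(2*O))
(f(158, (4 - 2)*8) + 5378) - o(131) = ((½)*((4 - 2)*8)*(-2 + (4 - 2)*8 + 2*158²)/158 + 5378) - (-98 + 131)/(2*131) = ((½)*(2*8)*(1/158)*(-2 + 2*8 + 2*24964) + 5378) - 33/(2*131) = ((½)*16*(1/158)*(-2 + 16 + 49928) + 5378) - 1*33/262 = ((½)*16*(1/158)*49942 + 5378) - 33/262 = (199768/79 + 5378) - 33/262 = 624630/79 - 33/262 = 163650453/20698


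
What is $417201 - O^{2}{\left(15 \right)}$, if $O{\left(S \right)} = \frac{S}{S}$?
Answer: $417200$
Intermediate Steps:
$O{\left(S \right)} = 1$
$417201 - O^{2}{\left(15 \right)} = 417201 - 1^{2} = 417201 - 1 = 417200$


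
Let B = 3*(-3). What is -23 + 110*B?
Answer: -1013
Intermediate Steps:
B = -9
-23 + 110*B = -23 + 110*(-9) = -23 - 990 = -1013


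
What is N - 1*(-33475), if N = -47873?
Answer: -14398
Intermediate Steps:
N - 1*(-33475) = -47873 - 1*(-33475) = -47873 + 33475 = -14398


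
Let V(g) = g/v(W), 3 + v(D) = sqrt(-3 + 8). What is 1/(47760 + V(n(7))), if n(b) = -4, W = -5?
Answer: 47763/2281304164 - sqrt(5)/2281304164 ≈ 2.0936e-5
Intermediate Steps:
v(D) = -3 + sqrt(5) (v(D) = -3 + sqrt(-3 + 8) = -3 + sqrt(5))
V(g) = g/(-3 + sqrt(5))
1/(47760 + V(n(7))) = 1/(47760 + (-3/4*(-4) - 1/4*(-4)*sqrt(5))) = 1/(47760 + (3 + sqrt(5))) = 1/(47763 + sqrt(5))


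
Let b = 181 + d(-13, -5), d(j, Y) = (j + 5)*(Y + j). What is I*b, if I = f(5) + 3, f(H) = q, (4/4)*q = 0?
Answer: 975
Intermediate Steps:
q = 0
d(j, Y) = (5 + j)*(Y + j)
f(H) = 0
b = 325 (b = 181 + ((-13)² + 5*(-5) + 5*(-13) - 5*(-13)) = 181 + (169 - 25 - 65 + 65) = 181 + 144 = 325)
I = 3 (I = 0 + 3 = 3)
I*b = 3*325 = 975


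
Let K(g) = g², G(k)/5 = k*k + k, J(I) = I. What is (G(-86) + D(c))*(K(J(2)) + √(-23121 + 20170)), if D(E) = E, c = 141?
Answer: 146764 + 36691*I*√2951 ≈ 1.4676e+5 + 1.9932e+6*I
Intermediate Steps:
G(k) = 5*k + 5*k² (G(k) = 5*(k*k + k) = 5*(k² + k) = 5*(k + k²) = 5*k + 5*k²)
(G(-86) + D(c))*(K(J(2)) + √(-23121 + 20170)) = (5*(-86)*(1 - 86) + 141)*(2² + √(-23121 + 20170)) = (5*(-86)*(-85) + 141)*(4 + √(-2951)) = (36550 + 141)*(4 + I*√2951) = 36691*(4 + I*√2951) = 146764 + 36691*I*√2951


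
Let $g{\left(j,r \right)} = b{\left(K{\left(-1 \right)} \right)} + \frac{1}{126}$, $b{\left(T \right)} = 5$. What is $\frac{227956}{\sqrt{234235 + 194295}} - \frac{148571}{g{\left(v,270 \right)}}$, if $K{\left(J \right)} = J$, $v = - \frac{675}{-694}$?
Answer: $- \frac{18719946}{631} + \frac{113978 \sqrt{428530}}{214265} \approx -29319.0$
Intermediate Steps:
$v = \frac{675}{694}$ ($v = \left(-675\right) \left(- \frac{1}{694}\right) = \frac{675}{694} \approx 0.97262$)
$g{\left(j,r \right)} = \frac{631}{126}$ ($g{\left(j,r \right)} = 5 + \frac{1}{126} = \frac{631}{126}$)
$\frac{227956}{\sqrt{234235 + 194295}} - \frac{148571}{g{\left(v,270 \right)}} = \frac{227956}{\sqrt{234235 + 194295}} - \frac{148571}{\frac{631}{126}} = \frac{227956}{\sqrt{428530}} - \frac{18719946}{631} = 227956 \frac{\sqrt{428530}}{428530} - \frac{18719946}{631} = \frac{113978 \sqrt{428530}}{214265} - \frac{18719946}{631} = - \frac{18719946}{631} + \frac{113978 \sqrt{428530}}{214265}$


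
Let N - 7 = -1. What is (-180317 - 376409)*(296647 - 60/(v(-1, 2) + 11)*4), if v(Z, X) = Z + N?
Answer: -165142746832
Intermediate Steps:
N = 6 (N = 7 - 1 = 6)
v(Z, X) = 6 + Z (v(Z, X) = Z + 6 = 6 + Z)
(-180317 - 376409)*(296647 - 60/(v(-1, 2) + 11)*4) = (-180317 - 376409)*(296647 - 60/((6 - 1) + 11)*4) = -556726*(296647 - 60/(5 + 11)*4) = -556726*(296647 - 60/16*4) = -556726*(296647 - 60*1/16*4) = -556726*(296647 - 15/4*4) = -556726*(296647 - 15) = -556726*296632 = -165142746832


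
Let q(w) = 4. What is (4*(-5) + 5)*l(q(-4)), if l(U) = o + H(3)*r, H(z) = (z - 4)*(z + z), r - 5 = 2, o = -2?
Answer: 660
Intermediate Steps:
r = 7 (r = 5 + 2 = 7)
H(z) = 2*z*(-4 + z) (H(z) = (-4 + z)*(2*z) = 2*z*(-4 + z))
l(U) = -44 (l(U) = -2 + (2*3*(-4 + 3))*7 = -2 + (2*3*(-1))*7 = -2 - 6*7 = -2 - 42 = -44)
(4*(-5) + 5)*l(q(-4)) = (4*(-5) + 5)*(-44) = (-20 + 5)*(-44) = -15*(-44) = 660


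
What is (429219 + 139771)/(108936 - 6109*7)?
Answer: 568990/66173 ≈ 8.5985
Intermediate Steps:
(429219 + 139771)/(108936 - 6109*7) = 568990/(108936 - 42763) = 568990/66173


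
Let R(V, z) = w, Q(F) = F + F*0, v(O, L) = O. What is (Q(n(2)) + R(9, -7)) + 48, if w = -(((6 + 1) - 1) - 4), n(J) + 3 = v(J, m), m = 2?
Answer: 45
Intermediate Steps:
n(J) = -3 + J
Q(F) = F (Q(F) = F + 0 = F)
w = -2 (w = -((7 - 1) - 4) = -(6 - 4) = -1*2 = -2)
R(V, z) = -2
(Q(n(2)) + R(9, -7)) + 48 = ((-3 + 2) - 2) + 48 = (-1 - 2) + 48 = -3 + 48 = 45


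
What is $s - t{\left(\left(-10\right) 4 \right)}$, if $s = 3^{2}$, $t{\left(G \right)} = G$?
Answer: $49$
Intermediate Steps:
$s = 9$
$s - t{\left(\left(-10\right) 4 \right)} = 9 - \left(-10\right) 4 = 9 - -40 = 9 + 40 = 49$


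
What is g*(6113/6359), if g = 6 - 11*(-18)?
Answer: 1247052/6359 ≈ 196.11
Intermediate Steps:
g = 204 (g = 6 + 198 = 204)
g*(6113/6359) = 204*(6113/6359) = 1247052/6359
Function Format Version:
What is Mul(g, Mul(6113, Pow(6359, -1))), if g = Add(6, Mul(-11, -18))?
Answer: Rational(1247052, 6359) ≈ 196.11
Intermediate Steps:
g = 204 (g = Add(6, 198) = 204)
Mul(g, Mul(6113, Pow(6359, -1))) = Mul(204, Mul(6113, Pow(6359, -1))) = Mul(204, Mul(6113, Rational(1, 6359))) = Mul(204, Rational(6113, 6359)) = Rational(1247052, 6359)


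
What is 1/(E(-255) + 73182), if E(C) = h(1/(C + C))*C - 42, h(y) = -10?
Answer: 1/75690 ≈ 1.3212e-5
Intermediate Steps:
E(C) = -42 - 10*C (E(C) = -10*C - 42 = -42 - 10*C)
1/(E(-255) + 73182) = 1/((-42 - 10*(-255)) + 73182) = 1/((-42 + 2550) + 73182) = 1/(2508 + 73182) = 1/75690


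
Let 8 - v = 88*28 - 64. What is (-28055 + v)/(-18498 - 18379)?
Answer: 30447/36877 ≈ 0.82564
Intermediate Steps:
v = -2392 (v = 8 - (88*28 - 64) = 8 - (2464 - 64) = 8 - 1*2400 = 8 - 2400 = -2392)
(-28055 + v)/(-18498 - 18379) = (-28055 - 2392)/(-18498 - 18379) = -30447/(-36877) = -30447*(-1/36877) = 30447/36877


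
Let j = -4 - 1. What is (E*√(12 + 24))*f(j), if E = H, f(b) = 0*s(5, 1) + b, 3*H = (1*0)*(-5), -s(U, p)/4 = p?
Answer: 0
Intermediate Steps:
s(U, p) = -4*p
H = 0 (H = ((1*0)*(-5))/3 = (0*(-5))/3 = (⅓)*0 = 0)
j = -5
f(b) = b (f(b) = 0*(-4*1) + b = 0*(-4) + b = 0 + b = b)
E = 0
(E*√(12 + 24))*f(j) = (0*√(12 + 24))*(-5) = (0*√36)*(-5) = (0*6)*(-5) = 0*(-5) = 0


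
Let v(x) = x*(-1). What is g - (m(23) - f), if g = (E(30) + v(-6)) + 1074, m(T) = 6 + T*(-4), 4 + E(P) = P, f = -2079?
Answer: -887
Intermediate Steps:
E(P) = -4 + P
m(T) = 6 - 4*T
v(x) = -x
g = 1106 (g = ((-4 + 30) - 1*(-6)) + 1074 = (26 + 6) + 1074 = 32 + 1074 = 1106)
g - (m(23) - f) = 1106 - ((6 - 4*23) - 1*(-2079)) = 1106 - ((6 - 92) + 2079) = 1106 - (-86 + 2079) = 1106 - 1*1993 = 1106 - 1993 = -887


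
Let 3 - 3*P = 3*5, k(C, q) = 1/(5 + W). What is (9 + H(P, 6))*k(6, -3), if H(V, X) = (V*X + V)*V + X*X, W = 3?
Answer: 157/8 ≈ 19.625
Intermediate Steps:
k(C, q) = 1/8 (k(C, q) = 1/(5 + 3) = 1/8)
P = -4 (P = 1 - 5 = -4)
H(V, X) = X**2 + V*(V + V*X) (H(V, X) = (V + V*X)*V + X**2 = V*(V + V*X) + X**2 = X**2 + V*(V + V*X))
(9 + H(P, 6))*k(6, -3) = (9 + ((-4)**2 + 6**2 + 6*(-4)**2))*(1/8) = (9 + (16 + 36 + 6*16))*(1/8) = (9 + (16 + 36 + 96))*(1/8) = (9 + 148)*(1/8) = 157*(1/8) = 157/8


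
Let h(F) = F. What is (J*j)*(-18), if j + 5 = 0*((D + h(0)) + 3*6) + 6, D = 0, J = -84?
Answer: 1512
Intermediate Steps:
j = 1 (j = -5 + (0*((0 + 0) + 3*6) + 6) = -5 + (0*(0 + 18) + 6) = -5 + (0*18 + 6) = -5 + (0 + 6) = -5 + 6 = 1)
(J*j)*(-18) = -84*1*(-18) = -84*(-18) = 1512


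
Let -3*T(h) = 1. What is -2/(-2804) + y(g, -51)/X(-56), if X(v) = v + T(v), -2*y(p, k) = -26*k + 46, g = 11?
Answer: 2885485/236938 ≈ 12.178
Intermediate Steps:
T(h) = -1/3 (T(h) = -1/3*1 = -1/3)
y(p, k) = -23 + 13*k (y(p, k) = -(-26*k + 46)/2 = -(46 - 26*k)/2 = -23 + 13*k)
X(v) = -1/3 + v (X(v) = v - 1/3 = -1/3 + v)
-2/(-2804) + y(g, -51)/X(-56) = -2/(-2804) + (-23 + 13*(-51))/(-1/3 - 56) = -2*(-1/2804) + (-23 - 663)/(-169/3) = 1/1402 - 686*(-3/169) = 1/1402 + 2058/169 = 2885485/236938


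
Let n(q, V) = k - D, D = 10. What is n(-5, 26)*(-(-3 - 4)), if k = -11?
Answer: -147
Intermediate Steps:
n(q, V) = -21 (n(q, V) = -11 - 1*10 = -11 - 10 = -21)
n(-5, 26)*(-(-3 - 4)) = -(-21)*(-3 - 4) = -(-21)*(-7) = -21*7 = -147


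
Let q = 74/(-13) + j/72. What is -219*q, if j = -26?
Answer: 206809/156 ≈ 1325.7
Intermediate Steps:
q = -2833/468 (q = 74/(-13) - 26/72 = 74*(-1/13) - 26*1/72 = -74/13 - 13/36 = -2833/468 ≈ -6.0534)
-219*q = -219*(-2833/468) = 206809/156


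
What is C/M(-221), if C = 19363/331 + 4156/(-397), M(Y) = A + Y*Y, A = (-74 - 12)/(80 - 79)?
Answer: 1262295/1281349657 ≈ 0.00098513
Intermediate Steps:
A = -86 (A = -86/1 = -86*1 = -86)
M(Y) = -86 + Y**2 (M(Y) = -86 + Y*Y = -86 + Y**2)
C = 6311475/131407 (C = 19363*(1/331) + 4156*(-1/397) = 19363/331 - 4156/397 = 6311475/131407 ≈ 48.030)
C/M(-221) = 6311475/(131407*(-86 + (-221)**2)) = 6311475/(131407*(-86 + 48841)) = (6311475/131407)/48755 = (6311475/131407)*(1/48755) = 1262295/1281349657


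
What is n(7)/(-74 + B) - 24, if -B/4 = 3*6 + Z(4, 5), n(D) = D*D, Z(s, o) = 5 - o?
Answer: -3553/146 ≈ -24.336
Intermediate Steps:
n(D) = D²
B = -72 (B = -4*(3*6 + (5 - 1*5)) = -4*(18 + (5 - 5)) = -4*(18 + 0) = -4*18 = -72)
n(7)/(-74 + B) - 24 = 7²/(-74 - 72) - 24 = 49/(-146) - 24 = 49*(-1/146) - 24 = -49/146 - 24 = -3553/146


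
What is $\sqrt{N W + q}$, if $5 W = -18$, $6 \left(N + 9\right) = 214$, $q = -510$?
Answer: $i \sqrt{606} \approx 24.617 i$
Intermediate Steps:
$N = \frac{80}{3}$ ($N = -9 + \frac{1}{6} \cdot 214 = -9 + \frac{107}{3} = \frac{80}{3} \approx 26.667$)
$W = - \frac{18}{5}$ ($W = \frac{1}{5} \left(-18\right) = - \frac{18}{5} \approx -3.6$)
$\sqrt{N W + q} = \sqrt{\frac{80}{3} \left(- \frac{18}{5}\right) - 510} = \sqrt{-96 - 510} = \sqrt{-606} = i \sqrt{606}$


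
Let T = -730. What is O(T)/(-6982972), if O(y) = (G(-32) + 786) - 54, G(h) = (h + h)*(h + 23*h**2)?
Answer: 376137/1745743 ≈ 0.21546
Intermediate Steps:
G(h) = 2*h*(h + 23*h**2) (G(h) = (2*h)*(h + 23*h**2) = 2*h*(h + 23*h**2))
O(y) = -1504548 (O(y) = ((-32)**2*(2 + 46*(-32)) + 786) - 54 = (1024*(2 - 1472) + 786) - 54 = (1024*(-1470) + 786) - 54 = (-1505280 + 786) - 54 = -1504494 - 54 = -1504548)
O(T)/(-6982972) = -1504548/(-6982972) = -1504548*(-1/6982972) = 376137/1745743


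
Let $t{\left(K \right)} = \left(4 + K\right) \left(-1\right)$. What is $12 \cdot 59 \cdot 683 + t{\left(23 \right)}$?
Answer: $483537$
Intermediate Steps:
$t{\left(K \right)} = -4 - K$
$12 \cdot 59 \cdot 683 + t{\left(23 \right)} = 12 \cdot 59 \cdot 683 - 27 = 708 \cdot 683 - 27 = 483564 - 27 = 483537$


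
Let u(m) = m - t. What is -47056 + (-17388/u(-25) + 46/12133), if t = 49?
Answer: -21018940572/448921 ≈ -46821.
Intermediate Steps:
u(m) = -49 + m (u(m) = m - 1*49 = m - 49 = -49 + m)
-47056 + (-17388/u(-25) + 46/12133) = -47056 + (-17388/(-49 - 25) + 46/12133) = -47056 + (-17388/(-74) + 46*(1/12133)) = -47056 + (-17388*(-1/74) + 46/12133) = -47056 + (8694/37 + 46/12133) = -47056 + 105486004/448921 = -21018940572/448921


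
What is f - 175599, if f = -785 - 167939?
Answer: -344323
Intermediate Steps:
f = -168724
f - 175599 = -168724 - 175599 = -344323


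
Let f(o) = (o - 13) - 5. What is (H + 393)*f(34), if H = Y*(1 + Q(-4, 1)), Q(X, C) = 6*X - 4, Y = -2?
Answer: 7152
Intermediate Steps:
Q(X, C) = -4 + 6*X
f(o) = -18 + o (f(o) = (-13 + o) - 5 = -18 + o)
H = 54 (H = -2*(1 + (-4 + 6*(-4))) = -2*(1 + (-4 - 24)) = -2*(1 - 28) = -2*(-27) = 54)
(H + 393)*f(34) = (54 + 393)*(-18 + 34) = 447*16 = 7152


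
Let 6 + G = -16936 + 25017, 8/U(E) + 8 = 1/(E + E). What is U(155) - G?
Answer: -20020405/2479 ≈ -8076.0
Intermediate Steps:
U(E) = 8/(-8 + 1/(2*E)) (U(E) = 8/(-8 + 1/(E + E)) = 8/(-8 + 1/(2*E)))
G = 8075 (G = -6 + (-16936 + 25017) = -6 + 8081 = 8075)
U(155) - G = -16*155/(-1 + 16*155) - 1*8075 = -16*155/(-1 + 2480) - 8075 = -16*155/2479 - 8075 = -16*155*1/2479 - 8075 = -2480/2479 - 8075 = -20020405/2479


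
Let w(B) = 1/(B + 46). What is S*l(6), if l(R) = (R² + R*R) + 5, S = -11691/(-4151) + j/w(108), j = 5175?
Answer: 36389662551/593 ≈ 6.1365e+7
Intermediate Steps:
w(B) = 1/(46 + B)
S = 3308151141/4151 (S = -11691/(-4151) + 5175/(1/(46 + 108)) = -11691*(-1/4151) + 5175/(1/154) = 11691/4151 + 5175/(1/154) = 11691/4151 + 5175*154 = 11691/4151 + 796950 = 3308151141/4151 ≈ 7.9695e+5)
l(R) = 5 + 2*R² (l(R) = (R² + R²) + 5 = 2*R² + 5 = 5 + 2*R²)
S*l(6) = 3308151141*(5 + 2*6²)/4151 = 3308151141*(5 + 2*36)/4151 = 3308151141*(5 + 72)/4151 = (3308151141/4151)*77 = 36389662551/593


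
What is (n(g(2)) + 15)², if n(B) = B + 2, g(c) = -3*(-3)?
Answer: 676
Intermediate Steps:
g(c) = 9
n(B) = 2 + B
(n(g(2)) + 15)² = ((2 + 9) + 15)² = (11 + 15)² = 26² = 676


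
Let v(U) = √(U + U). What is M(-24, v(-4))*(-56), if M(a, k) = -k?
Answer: 112*I*√2 ≈ 158.39*I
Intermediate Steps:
v(U) = √2*√U (v(U) = √(2*U) = √2*√U)
M(-24, v(-4))*(-56) = -√2*√(-4)*(-56) = -√2*2*I*(-56) = -2*I*√2*(-56) = 112*I*√2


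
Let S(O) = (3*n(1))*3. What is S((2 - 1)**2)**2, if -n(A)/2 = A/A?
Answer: 324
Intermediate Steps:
n(A) = -2 (n(A) = -2*A/A = -2*1 = -2)
S(O) = -18 (S(O) = (3*(-2))*3 = -6*3 = -18)
S((2 - 1)**2)**2 = (-18)**2 = 324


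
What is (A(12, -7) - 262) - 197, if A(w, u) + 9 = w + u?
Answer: -463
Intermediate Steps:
A(w, u) = -9 + u + w (A(w, u) = -9 + (w + u) = -9 + (u + w) = -9 + u + w)
(A(12, -7) - 262) - 197 = ((-9 - 7 + 12) - 262) - 197 = (-4 - 262) - 197 = -266 - 197 = -463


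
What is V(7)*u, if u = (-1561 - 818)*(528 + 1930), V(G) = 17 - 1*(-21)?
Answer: -222208116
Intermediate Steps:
V(G) = 38 (V(G) = 17 + 21 = 38)
u = -5847582 (u = -2379*2458 = -5847582)
V(7)*u = 38*(-5847582) = -222208116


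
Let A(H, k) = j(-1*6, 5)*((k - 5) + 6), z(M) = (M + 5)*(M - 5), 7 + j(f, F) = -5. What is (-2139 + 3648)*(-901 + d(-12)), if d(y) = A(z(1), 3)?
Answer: -1432041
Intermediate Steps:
j(f, F) = -12 (j(f, F) = -7 - 5 = -12)
z(M) = (-5 + M)*(5 + M) (z(M) = (5 + M)*(-5 + M) = (-5 + M)*(5 + M))
A(H, k) = -12 - 12*k (A(H, k) = -12*((k - 5) + 6) = -12*((-5 + k) + 6) = -12*(1 + k) = -12 - 12*k)
d(y) = -48 (d(y) = -12 - 12*3 = -12 - 36 = -48)
(-2139 + 3648)*(-901 + d(-12)) = (-2139 + 3648)*(-901 - 48) = 1509*(-949) = -1432041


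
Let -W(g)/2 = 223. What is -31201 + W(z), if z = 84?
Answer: -31647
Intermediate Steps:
W(g) = -446 (W(g) = -2*223 = -446)
-31201 + W(z) = -31201 - 446 = -31647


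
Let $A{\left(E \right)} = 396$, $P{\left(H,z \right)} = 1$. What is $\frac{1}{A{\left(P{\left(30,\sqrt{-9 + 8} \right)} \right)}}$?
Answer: $\frac{1}{396} \approx 0.0025253$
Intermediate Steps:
$\frac{1}{A{\left(P{\left(30,\sqrt{-9 + 8} \right)} \right)}} = \frac{1}{396}$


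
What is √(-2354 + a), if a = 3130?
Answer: 2*√194 ≈ 27.857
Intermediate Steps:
√(-2354 + a) = √(-2354 + 3130) = √776 = 2*√194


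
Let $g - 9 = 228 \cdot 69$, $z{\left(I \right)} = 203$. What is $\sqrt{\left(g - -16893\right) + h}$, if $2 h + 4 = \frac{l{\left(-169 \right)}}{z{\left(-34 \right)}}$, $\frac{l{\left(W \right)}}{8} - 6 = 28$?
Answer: $\frac{12 \sqrt{9338609}}{203} \approx 180.65$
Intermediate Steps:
$l{\left(W \right)} = 272$ ($l{\left(W \right)} = 48 + 8 \cdot 28 = 48 + 224 = 272$)
$g = 15741$ ($g = 9 + 228 \cdot 69 = 9 + 15732 = 15741$)
$h = - \frac{270}{203}$ ($h = -2 + \frac{272 \cdot \frac{1}{203}}{2} = -2 + \frac{1}{2} \cdot \frac{272}{203} = -2 + \frac{136}{203} = - \frac{270}{203} \approx -1.33$)
$\sqrt{\left(g - -16893\right) + h} = \sqrt{\left(15741 - -16893\right) - \frac{270}{203}} = \sqrt{\left(15741 + 16893\right) - \frac{270}{203}} = \sqrt{32634 - \frac{270}{203}} = \sqrt{\frac{6624432}{203}} = \frac{12 \sqrt{9338609}}{203}$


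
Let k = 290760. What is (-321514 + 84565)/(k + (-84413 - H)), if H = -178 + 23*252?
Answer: -236949/200729 ≈ -1.1804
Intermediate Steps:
H = 5618 (H = -178 + 5796 = 5618)
(-321514 + 84565)/(k + (-84413 - H)) = (-321514 + 84565)/(290760 + (-84413 - 1*5618)) = -236949/(290760 + (-84413 - 5618)) = -236949/(290760 - 90031) = -236949/200729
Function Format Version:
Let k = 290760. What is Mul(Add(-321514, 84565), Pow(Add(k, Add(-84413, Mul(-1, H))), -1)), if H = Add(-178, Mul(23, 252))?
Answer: Rational(-236949, 200729) ≈ -1.1804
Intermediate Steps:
H = 5618 (H = Add(-178, 5796) = 5618)
Mul(Add(-321514, 84565), Pow(Add(k, Add(-84413, Mul(-1, H))), -1)) = Mul(Add(-321514, 84565), Pow(Add(290760, Add(-84413, Mul(-1, 5618))), -1)) = Mul(-236949, Pow(Add(290760, Add(-84413, -5618)), -1)) = Mul(-236949, Pow(Add(290760, -90031), -1)) = Mul(-236949, Pow(200729, -1)) = Mul(-236949, Rational(1, 200729)) = Rational(-236949, 200729)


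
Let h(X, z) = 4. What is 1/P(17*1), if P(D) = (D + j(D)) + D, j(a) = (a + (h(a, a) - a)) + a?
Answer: 1/55 ≈ 0.018182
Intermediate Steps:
j(a) = 4 + a (j(a) = (a + (4 - a)) + a = 4 + a)
P(D) = 4 + 3*D (P(D) = (D + (4 + D)) + D = (4 + 2*D) + D = 4 + 3*D)
1/P(17*1) = 1/(4 + 3*(17*1)) = 1/(4 + 3*17) = 1/(4 + 51) = 1/55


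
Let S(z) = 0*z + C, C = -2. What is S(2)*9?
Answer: -18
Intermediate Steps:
S(z) = -2 (S(z) = 0*z - 2 = 0 - 2 = -2)
S(2)*9 = -2*9 = -18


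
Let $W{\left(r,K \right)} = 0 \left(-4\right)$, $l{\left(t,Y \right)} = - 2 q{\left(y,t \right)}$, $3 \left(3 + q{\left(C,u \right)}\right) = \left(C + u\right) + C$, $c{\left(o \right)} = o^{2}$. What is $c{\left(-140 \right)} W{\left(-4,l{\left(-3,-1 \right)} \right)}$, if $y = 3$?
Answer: $0$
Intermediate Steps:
$q{\left(C,u \right)} = -3 + \frac{u}{3} + \frac{2 C}{3}$ ($q{\left(C,u \right)} = -3 + \frac{\left(C + u\right) + C}{3} = -3 + \frac{u + 2 C}{3} = -3 + \left(\frac{u}{3} + \frac{2 C}{3}\right) = -3 + \frac{u}{3} + \frac{2 C}{3}$)
$l{\left(t,Y \right)} = 2 - \frac{2 t}{3}$ ($l{\left(t,Y \right)} = - 2 \left(-3 + \frac{t}{3} + \frac{2}{3} \cdot 3\right) = - 2 \left(-3 + \frac{t}{3} + 2\right) = - 2 \left(-1 + \frac{t}{3}\right) = 2 - \frac{2 t}{3}$)
$W{\left(r,K \right)} = 0$
$c{\left(-140 \right)} W{\left(-4,l{\left(-3,-1 \right)} \right)} = \left(-140\right)^{2} \cdot 0 = 19600 \cdot 0 = 0$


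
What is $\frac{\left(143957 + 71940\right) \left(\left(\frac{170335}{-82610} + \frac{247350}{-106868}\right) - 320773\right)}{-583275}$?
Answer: $\frac{42107942994047652}{354639454225} \approx 1.1873 \cdot 10^{5}$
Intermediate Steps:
$\frac{\left(143957 + 71940\right) \left(\left(\frac{170335}{-82610} + \frac{247350}{-106868}\right) - 320773\right)}{-583275} = 215897 \left(\left(170335 \left(- \frac{1}{82610}\right) + 247350 \left(- \frac{1}{106868}\right)\right) - 320773\right) \left(- \frac{1}{583275}\right) = 215897 \left(\left(- \frac{3097}{1502} - \frac{123675}{53434}\right) - 320773\right) \left(- \frac{1}{583275}\right) = 215897 \left(- \frac{87811237}{20064467} - 320773\right) \left(- \frac{1}{583275}\right) = 215897 \left(- \frac{6436227084228}{20064467}\right) \left(- \frac{1}{583275}\right) = \left(- \frac{1389562118803572516}{20064467}\right) \left(- \frac{1}{583275}\right) = \frac{42107942994047652}{354639454225}$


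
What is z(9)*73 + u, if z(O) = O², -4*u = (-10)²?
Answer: 5888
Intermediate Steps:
u = -25 (u = -¼*(-10)² = -¼*100 = -25)
z(9)*73 + u = 9²*73 - 25 = 81*73 - 25 = 5913 - 25 = 5888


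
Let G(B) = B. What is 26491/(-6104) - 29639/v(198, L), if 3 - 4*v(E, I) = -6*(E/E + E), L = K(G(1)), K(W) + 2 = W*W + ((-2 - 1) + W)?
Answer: -107910793/1043784 ≈ -103.38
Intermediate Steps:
K(W) = -5 + W + W**2 (K(W) = -2 + (W*W + ((-2 - 1) + W)) = -2 + (W**2 + (-3 + W)) = -2 + (-3 + W + W**2) = -5 + W + W**2)
L = -3 (L = -5 + 1 + 1**2 = -5 + 1 + 1 = -3)
v(E, I) = 9/4 + 3*E/2 (v(E, I) = 3/4 - (-3)*(E/E + E)/2 = 3/4 - (-3)*(1 + E)/2 = 3/4 - (-6 - 6*E)/4 = 3/4 + (3/2 + 3*E/2) = 9/4 + 3*E/2)
26491/(-6104) - 29639/v(198, L) = 26491/(-6104) - 29639/(9/4 + (3/2)*198) = 26491*(-1/6104) - 29639/(9/4 + 297) = -26491/6104 - 29639/1197/4 = -26491/6104 - 29639*4/1197 = -26491/6104 - 118556/1197 = -107910793/1043784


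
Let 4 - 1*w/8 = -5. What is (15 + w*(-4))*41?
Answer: -11193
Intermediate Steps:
w = 72 (w = 32 - 8*(-5) = 32 + 40 = 72)
(15 + w*(-4))*41 = (15 + 72*(-4))*41 = (15 - 288)*41 = -273*41 = -11193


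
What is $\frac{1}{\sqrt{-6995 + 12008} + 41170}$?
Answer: $\frac{41170}{1694963887} - \frac{3 \sqrt{557}}{1694963887} \approx 2.4248 \cdot 10^{-5}$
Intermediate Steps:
$\frac{1}{\sqrt{-6995 + 12008} + 41170} = \frac{1}{\sqrt{5013} + 41170} = \frac{1}{3 \sqrt{557} + 41170} = \frac{1}{41170 + 3 \sqrt{557}}$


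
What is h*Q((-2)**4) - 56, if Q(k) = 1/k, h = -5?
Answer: -901/16 ≈ -56.313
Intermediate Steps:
h*Q((-2)**4) - 56 = -5/((-2)**4) - 56 = -5/16 - 56 = -901/16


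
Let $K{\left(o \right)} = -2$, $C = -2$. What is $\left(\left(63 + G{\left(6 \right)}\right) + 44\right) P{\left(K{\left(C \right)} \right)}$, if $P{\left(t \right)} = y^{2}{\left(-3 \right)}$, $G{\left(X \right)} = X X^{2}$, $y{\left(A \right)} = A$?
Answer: $2907$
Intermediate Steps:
$G{\left(X \right)} = X^{3}$
$P{\left(t \right)} = 9$ ($P{\left(t \right)} = \left(-3\right)^{2} = 9$)
$\left(\left(63 + G{\left(6 \right)}\right) + 44\right) P{\left(K{\left(C \right)} \right)} = \left(\left(63 + 6^{3}\right) + 44\right) 9 = \left(\left(63 + 216\right) + 44\right) 9 = \left(279 + 44\right) 9 = 323 \cdot 9 = 2907$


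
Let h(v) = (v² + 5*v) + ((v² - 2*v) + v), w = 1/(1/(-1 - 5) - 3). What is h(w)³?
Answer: -56623104/47045881 ≈ -1.2036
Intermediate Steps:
w = -6/19 (w = 1/(1/(-6) - 3) = 1/(-⅙ - 3) = 1/(-19/6) = -6/19 ≈ -0.31579)
h(v) = 2*v² + 4*v (h(v) = (v² + 5*v) + (v² - v) = 2*v² + 4*v)
h(w)³ = (2*(-6/19)*(2 - 6/19))³ = (2*(-6/19)*(32/19))³ = (-384/361)³ = -56623104/47045881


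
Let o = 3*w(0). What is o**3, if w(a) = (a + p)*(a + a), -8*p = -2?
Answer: 0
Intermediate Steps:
p = 1/4 (p = -1/8*(-2) = 1/4 ≈ 0.25000)
w(a) = 2*a*(1/4 + a) (w(a) = (a + 1/4)*(a + a) = (1/4 + a)*(2*a) = 2*a*(1/4 + a))
o = 0 (o = 3*((1/2)*0*(1 + 4*0)) = 3*((1/2)*0*(1 + 0)) = 3*((1/2)*0*1) = 3*0 = 0)
o**3 = 0**3 = 0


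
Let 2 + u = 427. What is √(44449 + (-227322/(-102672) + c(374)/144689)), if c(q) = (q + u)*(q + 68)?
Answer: √7569680441566461693098/412653028 ≈ 210.84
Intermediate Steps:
u = 425 (u = -2 + 427 = 425)
c(q) = (68 + q)*(425 + q) (c(q) = (q + 425)*(q + 68) = (425 + q)*(68 + q) = (68 + q)*(425 + q))
√(44449 + (-227322/(-102672) + c(374)/144689)) = √(44449 + (-227322/(-102672) + (28900 + 374² + 493*374)/144689)) = √(44449 + (-227322*(-1/102672) + (28900 + 139876 + 184382)*(1/144689))) = √(44449 + (12629/5704 + 353158*(1/144689))) = √(44449 + (12629/5704 + 353158/144689)) = √(44449 + 3841690613/825306056) = √(36687870573757/825306056) = √7569680441566461693098/412653028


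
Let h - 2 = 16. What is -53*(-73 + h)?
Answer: 2915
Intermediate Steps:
h = 18 (h = 2 + 16 = 18)
-53*(-73 + h) = -53*(-73 + 18) = -53*(-55) = 2915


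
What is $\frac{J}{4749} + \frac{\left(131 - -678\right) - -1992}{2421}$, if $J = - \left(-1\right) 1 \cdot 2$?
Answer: $\frac{4435597}{3832443} \approx 1.1574$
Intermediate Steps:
$J = 2$ ($J = - \left(-1\right) 2 = \left(-1\right) \left(-2\right) = 2$)
$\frac{J}{4749} + \frac{\left(131 - -678\right) - -1992}{2421} = \frac{2}{4749} + \frac{\left(131 - -678\right) - -1992}{2421} = 2 \cdot \frac{1}{4749} + \left(\left(131 + 678\right) + 1992\right) \frac{1}{2421} = \frac{2}{4749} + \left(809 + 1992\right) \frac{1}{2421} = \frac{2}{4749} + 2801 \cdot \frac{1}{2421} = \frac{2}{4749} + \frac{2801}{2421} = \frac{4435597}{3832443}$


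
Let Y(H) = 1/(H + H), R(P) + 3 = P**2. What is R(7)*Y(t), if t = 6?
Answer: 23/6 ≈ 3.8333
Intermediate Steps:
R(P) = -3 + P**2
Y(H) = 1/(2*H)
R(7)*Y(t) = (-3 + 7**2)*((1/2)/6) = (-3 + 49)*((1/2)*(1/6)) = 46*(1/12) = 23/6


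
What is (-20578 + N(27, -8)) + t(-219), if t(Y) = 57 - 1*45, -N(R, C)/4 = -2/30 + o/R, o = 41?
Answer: -2777194/135 ≈ -20572.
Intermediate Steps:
N(R, C) = 4/15 - 164/R (N(R, C) = -4*(-2/30 + 41/R) = -4*(-2*1/30 + 41/R) = -4*(-1/15 + 41/R) = 4/15 - 164/R)
t(Y) = 12 (t(Y) = 57 - 45 = 12)
(-20578 + N(27, -8)) + t(-219) = (-20578 + (4/15 - 164/27)) + 12 = (-20578 - 784/135) + 12 = -2778814/135 + 12 = -2777194/135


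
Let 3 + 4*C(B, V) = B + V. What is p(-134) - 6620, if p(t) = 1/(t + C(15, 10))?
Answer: -1701342/257 ≈ -6620.0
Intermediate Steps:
C(B, V) = -¾ + B/4 + V/4 (C(B, V) = -¾ + (B + V)/4 = -¾ + (B/4 + V/4) = -¾ + B/4 + V/4)
p(t) = 1/(11/2 + t) (p(t) = 1/(t + (-¾ + (¼)*15 + (¼)*10)) = 1/(t + (-¾ + 15/4 + 5/2)) = 1/(t + 11/2) = 1/(11/2 + t))
p(-134) - 6620 = 2/(11 + 2*(-134)) - 6620 = 2/(11 - 268) - 6620 = 2/(-257) - 6620 = 2*(-1/257) - 6620 = -2/257 - 6620 = -1701342/257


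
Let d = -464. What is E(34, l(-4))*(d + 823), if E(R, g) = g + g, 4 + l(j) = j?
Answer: -5744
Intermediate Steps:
l(j) = -4 + j
E(R, g) = 2*g
E(34, l(-4))*(d + 823) = (2*(-4 - 4))*(-464 + 823) = (2*(-8))*359 = -16*359 = -5744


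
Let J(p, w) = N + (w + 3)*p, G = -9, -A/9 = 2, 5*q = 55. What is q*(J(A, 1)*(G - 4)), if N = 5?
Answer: 9581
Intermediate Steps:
q = 11 (q = (1/5)*55 = 11)
A = -18 (A = -9*2 = -18)
J(p, w) = 5 + p*(3 + w) (J(p, w) = 5 + (w + 3)*p = 5 + (3 + w)*p = 5 + p*(3 + w))
q*(J(A, 1)*(G - 4)) = 11*((5 + 3*(-18) - 18*1)*(-9 - 4)) = 11*((5 - 54 - 18)*(-13)) = 11*(-67*(-13)) = 11*871 = 9581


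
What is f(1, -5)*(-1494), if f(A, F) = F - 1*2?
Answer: 10458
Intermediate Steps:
f(A, F) = -2 + F (f(A, F) = F - 2 = -2 + F)
f(1, -5)*(-1494) = (-2 - 5)*(-1494) = -7*(-1494) = 10458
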